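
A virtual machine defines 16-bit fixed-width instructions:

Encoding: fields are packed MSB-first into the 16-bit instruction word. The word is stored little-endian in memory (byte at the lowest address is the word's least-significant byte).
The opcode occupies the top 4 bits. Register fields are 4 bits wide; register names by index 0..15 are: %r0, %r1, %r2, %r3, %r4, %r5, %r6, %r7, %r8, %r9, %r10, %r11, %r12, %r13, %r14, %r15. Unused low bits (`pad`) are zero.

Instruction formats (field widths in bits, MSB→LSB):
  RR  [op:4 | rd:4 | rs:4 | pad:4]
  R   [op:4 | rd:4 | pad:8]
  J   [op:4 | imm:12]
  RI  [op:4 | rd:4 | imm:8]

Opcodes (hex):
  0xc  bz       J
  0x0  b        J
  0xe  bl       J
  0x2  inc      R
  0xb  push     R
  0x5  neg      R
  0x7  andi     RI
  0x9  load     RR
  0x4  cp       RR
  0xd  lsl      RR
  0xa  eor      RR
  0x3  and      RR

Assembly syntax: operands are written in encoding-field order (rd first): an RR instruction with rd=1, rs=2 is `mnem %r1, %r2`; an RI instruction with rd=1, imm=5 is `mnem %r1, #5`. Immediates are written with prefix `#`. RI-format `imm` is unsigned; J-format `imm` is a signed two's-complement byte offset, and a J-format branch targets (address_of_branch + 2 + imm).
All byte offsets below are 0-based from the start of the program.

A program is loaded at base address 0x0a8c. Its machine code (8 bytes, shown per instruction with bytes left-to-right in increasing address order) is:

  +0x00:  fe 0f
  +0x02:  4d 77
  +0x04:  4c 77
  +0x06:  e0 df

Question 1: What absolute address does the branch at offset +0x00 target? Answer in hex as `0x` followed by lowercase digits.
+0x00: fe 0f ⇒ word 0x0ffe (little)
  opcode bits[15:12]=0x0: b/J
  imm: (w>>0)&0xfff=0xffe (s12→-2) → #-2
  target = base 0x0a8c + off 0x00 + 2 + imm -2 = 0x0a8c

0x0a8c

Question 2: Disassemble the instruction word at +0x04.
[04] 4c 77 → 0x774c
  opcode bits[15:12]=0x7: andi/RI
  rd@[11:8]=0x7 ⇒ %r7
  imm@[7:0]=0x4c ⇒ #76

andi %r7, #76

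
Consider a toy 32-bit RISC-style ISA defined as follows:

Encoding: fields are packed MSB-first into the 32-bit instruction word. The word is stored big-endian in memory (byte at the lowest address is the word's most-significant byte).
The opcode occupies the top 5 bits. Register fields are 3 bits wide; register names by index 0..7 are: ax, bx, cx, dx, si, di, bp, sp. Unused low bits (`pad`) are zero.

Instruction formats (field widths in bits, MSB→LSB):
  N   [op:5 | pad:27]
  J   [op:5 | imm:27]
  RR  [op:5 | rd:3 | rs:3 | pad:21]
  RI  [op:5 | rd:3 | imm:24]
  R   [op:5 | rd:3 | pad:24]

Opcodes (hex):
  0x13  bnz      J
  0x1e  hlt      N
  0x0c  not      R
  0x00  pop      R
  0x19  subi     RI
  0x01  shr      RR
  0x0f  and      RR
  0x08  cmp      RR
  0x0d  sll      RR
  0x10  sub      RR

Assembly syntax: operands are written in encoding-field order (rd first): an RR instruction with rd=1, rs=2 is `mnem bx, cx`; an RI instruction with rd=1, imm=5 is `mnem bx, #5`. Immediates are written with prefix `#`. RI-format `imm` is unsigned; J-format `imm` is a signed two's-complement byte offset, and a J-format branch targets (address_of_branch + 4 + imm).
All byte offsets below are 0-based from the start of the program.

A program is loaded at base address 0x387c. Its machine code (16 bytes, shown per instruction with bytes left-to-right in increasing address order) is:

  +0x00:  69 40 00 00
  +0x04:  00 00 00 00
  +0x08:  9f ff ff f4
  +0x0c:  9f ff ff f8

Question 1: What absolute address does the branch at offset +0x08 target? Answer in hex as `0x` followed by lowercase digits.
0x387c

off 0x08: read 9f ff ff f4 as big → 0x9ffffff4
  op=0x9ffffff4>>27=0x13 ⇒ bnz (J)
  imm: (w>>0)&0x7ffffff=0x7fffff4 (s27→-12) → #-12
  target = base 0x387c + off 0x08 + 4 + imm -12 = 0x387c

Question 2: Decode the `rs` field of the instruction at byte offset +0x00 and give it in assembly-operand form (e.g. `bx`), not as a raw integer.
[00] 69 40 00 00 → 0x69400000
  op=0x69400000>>27=0xd ⇒ sll (RR)
  rd: (w>>24)&0x7=0x1 → bx
  rs: (w>>21)&0x7=0x2 → cx

cx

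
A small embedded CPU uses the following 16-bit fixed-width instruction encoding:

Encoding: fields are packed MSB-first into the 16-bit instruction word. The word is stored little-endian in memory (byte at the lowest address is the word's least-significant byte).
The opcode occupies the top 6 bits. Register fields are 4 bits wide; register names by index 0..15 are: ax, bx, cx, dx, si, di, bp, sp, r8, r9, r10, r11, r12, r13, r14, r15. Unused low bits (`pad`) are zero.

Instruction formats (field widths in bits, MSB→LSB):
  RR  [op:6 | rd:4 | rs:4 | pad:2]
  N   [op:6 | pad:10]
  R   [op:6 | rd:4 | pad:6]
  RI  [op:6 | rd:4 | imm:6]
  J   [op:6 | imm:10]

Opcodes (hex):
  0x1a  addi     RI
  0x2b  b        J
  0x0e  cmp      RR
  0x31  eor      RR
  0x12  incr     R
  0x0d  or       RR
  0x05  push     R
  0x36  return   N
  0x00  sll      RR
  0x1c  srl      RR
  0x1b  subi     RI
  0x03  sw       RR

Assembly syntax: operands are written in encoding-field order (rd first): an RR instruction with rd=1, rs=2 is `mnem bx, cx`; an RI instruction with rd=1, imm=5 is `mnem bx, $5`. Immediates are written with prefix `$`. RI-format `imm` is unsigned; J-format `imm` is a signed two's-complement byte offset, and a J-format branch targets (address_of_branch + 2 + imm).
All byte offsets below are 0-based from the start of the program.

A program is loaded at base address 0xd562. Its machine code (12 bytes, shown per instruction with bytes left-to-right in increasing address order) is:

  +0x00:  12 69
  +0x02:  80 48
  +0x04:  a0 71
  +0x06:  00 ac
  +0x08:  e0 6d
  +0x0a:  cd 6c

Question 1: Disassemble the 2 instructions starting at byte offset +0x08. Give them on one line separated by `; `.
subi sp, $32; subi dx, $13

[08] e0 6d → 0x6de0
  top 6b → 0x1b → subi [RI]
  [9:6] rd=7 = sp
  [5:0] imm=32 = $32
[0a] cd 6c → 0x6ccd
  top 6b → 0x1b → subi [RI]
  [9:6] rd=3 = dx
  [5:0] imm=13 = $13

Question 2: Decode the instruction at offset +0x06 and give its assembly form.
b $0

+0x06: 00 ac ⇒ word 0xac00 (little)
  opcode bits[15:10]=0x2b: b/J
  imm@[9:0]=0x0 ⇒ $0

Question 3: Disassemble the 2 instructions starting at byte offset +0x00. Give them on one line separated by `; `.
addi si, $18; incr cx

+0x00: 12 69 ⇒ word 0x6912 (little)
  top 6b → 0x1a → addi [RI]
  rd@[9:6]=0x4 ⇒ si
  imm@[5:0]=0x12 ⇒ $18
+0x02: 80 48 ⇒ word 0x4880 (little)
  top 6b → 0x12 → incr [R]
  rd@[9:6]=0x2 ⇒ cx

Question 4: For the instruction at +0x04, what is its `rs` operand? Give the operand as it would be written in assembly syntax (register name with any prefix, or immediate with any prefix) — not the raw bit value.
[04] a0 71 → 0x71a0
  op=0x71a0>>10=0x1c ⇒ srl (RR)
  [9:6] rd=6 = bp
  [5:2] rs=8 = r8

r8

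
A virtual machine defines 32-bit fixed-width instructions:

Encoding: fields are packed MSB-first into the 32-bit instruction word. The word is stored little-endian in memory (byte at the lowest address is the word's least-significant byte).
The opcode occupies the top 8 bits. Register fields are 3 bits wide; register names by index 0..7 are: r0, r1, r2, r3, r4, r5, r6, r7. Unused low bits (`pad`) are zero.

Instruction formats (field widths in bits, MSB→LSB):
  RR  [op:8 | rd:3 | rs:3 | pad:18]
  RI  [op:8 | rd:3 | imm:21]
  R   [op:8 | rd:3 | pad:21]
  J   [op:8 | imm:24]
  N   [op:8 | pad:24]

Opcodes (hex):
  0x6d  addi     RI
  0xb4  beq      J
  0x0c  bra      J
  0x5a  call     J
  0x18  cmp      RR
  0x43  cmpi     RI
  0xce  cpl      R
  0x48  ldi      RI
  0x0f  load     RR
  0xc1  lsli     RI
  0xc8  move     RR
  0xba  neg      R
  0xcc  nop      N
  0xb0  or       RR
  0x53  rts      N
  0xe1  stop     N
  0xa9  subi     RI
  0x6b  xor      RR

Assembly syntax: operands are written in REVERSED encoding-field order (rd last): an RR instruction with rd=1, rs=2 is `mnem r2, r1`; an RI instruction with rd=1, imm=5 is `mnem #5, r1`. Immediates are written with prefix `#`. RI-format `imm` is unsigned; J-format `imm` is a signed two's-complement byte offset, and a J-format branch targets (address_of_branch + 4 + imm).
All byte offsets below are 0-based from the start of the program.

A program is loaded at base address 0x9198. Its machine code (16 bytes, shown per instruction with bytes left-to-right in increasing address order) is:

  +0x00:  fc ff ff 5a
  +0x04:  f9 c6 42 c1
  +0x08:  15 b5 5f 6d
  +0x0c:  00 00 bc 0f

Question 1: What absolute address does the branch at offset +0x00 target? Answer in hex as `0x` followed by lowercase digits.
0x9198

@+00  little-endian(fc ff ff 5a) = 0x5afffffc
  top 8b → 0x5a → call [J]
  [23:0] imm=16777212 (s24→-4) = #-4
  target = base 0x9198 + off 0x00 + 4 + imm -4 = 0x9198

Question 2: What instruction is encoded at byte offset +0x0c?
load r7, r5

off 0x0c: read 00 00 bc 0f as little → 0x0fbc0000
  top 8b → 0xf → load [RR]
  [23:21] rd=5 = r5
  [20:18] rs=7 = r7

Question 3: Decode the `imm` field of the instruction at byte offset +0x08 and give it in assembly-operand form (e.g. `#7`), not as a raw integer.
@+08  little-endian(15 b5 5f 6d) = 0x6d5fb515
  opcode bits[31:24]=0x6d: addi/RI
  rd: (w>>21)&0x7=0x2 → r2
  imm: (w>>0)&0x1fffff=0x1fb515 → #2077973

#2077973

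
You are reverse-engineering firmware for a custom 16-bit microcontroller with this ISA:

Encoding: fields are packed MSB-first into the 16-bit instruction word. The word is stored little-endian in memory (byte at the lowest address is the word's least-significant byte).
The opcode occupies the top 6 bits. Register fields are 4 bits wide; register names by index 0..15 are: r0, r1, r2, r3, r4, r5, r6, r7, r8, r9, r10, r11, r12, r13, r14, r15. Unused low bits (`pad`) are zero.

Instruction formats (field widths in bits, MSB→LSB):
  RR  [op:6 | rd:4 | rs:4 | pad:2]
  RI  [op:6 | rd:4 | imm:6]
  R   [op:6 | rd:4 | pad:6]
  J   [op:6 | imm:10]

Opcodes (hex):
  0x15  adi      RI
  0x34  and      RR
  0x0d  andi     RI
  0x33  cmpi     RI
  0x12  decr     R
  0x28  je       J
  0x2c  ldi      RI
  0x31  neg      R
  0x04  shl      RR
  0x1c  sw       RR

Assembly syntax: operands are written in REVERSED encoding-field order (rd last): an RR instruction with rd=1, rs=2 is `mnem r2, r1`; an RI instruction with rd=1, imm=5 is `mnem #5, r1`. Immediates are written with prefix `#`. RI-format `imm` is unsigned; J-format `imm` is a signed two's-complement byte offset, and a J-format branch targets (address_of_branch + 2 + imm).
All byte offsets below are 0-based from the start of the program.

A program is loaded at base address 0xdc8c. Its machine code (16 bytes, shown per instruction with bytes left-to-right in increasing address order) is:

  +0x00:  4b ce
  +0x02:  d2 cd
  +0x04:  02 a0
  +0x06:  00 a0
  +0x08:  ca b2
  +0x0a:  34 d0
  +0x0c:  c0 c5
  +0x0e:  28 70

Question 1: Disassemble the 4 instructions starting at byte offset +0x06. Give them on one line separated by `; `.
@+06  little-endian(00 a0) = 0xa000
  opcode bits[15:10]=0x28: je/J
  imm: (w>>0)&0x3ff=0x0 → #0
@+08  little-endian(ca b2) = 0xb2ca
  opcode bits[15:10]=0x2c: ldi/RI
  rd: (w>>6)&0xf=0xb → r11
  imm: (w>>0)&0x3f=0xa → #10
@+0a  little-endian(34 d0) = 0xd034
  opcode bits[15:10]=0x34: and/RR
  rd: (w>>6)&0xf=0x0 → r0
  rs: (w>>2)&0xf=0xd → r13
@+0c  little-endian(c0 c5) = 0xc5c0
  opcode bits[15:10]=0x31: neg/R
  rd: (w>>6)&0xf=0x7 → r7

je #0; ldi #10, r11; and r13, r0; neg r7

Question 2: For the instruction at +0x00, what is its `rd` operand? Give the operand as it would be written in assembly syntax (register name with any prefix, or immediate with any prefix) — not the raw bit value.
+0x00: 4b ce ⇒ word 0xce4b (little)
  op=0xce4b>>10=0x33 ⇒ cmpi (RI)
  [9:6] rd=9 = r9
  [5:0] imm=11 = #11

r9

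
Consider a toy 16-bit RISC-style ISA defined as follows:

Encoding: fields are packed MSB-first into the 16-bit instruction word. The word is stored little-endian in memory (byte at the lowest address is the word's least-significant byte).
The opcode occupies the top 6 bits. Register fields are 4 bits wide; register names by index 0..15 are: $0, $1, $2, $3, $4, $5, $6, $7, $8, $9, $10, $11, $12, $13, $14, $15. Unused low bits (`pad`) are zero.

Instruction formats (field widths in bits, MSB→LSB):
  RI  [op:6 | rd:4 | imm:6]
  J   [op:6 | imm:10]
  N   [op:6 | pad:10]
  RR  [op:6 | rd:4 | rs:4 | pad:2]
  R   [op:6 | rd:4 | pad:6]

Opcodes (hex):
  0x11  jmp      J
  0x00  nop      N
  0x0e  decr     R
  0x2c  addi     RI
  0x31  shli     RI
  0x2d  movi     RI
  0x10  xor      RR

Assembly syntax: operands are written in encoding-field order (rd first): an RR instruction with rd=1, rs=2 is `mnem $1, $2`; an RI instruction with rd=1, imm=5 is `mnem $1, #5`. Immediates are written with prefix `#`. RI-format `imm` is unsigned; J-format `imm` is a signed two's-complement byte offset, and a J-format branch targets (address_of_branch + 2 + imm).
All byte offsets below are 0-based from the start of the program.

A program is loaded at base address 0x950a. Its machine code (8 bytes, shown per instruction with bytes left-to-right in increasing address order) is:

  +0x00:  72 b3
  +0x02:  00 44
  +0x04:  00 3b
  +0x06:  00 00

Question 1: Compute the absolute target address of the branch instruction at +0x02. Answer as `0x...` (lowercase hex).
off 0x02: read 00 44 as little → 0x4400
  top 6b → 0x11 → jmp [J]
  imm@[9:0]=0x0 ⇒ #0
  target = base 0x950a + off 0x02 + 2 + imm 0 = 0x950e

0x950e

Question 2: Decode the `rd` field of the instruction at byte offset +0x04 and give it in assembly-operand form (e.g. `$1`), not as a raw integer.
+0x04: 00 3b ⇒ word 0x3b00 (little)
  opcode bits[15:10]=0xe: decr/R
  rd@[9:6]=0xc ⇒ $12

$12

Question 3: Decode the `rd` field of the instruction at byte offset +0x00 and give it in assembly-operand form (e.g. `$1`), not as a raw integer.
+0x00: 72 b3 ⇒ word 0xb372 (little)
  op=0xb372>>10=0x2c ⇒ addi (RI)
  rd@[9:6]=0xd ⇒ $13
  imm@[5:0]=0x32 ⇒ #50

$13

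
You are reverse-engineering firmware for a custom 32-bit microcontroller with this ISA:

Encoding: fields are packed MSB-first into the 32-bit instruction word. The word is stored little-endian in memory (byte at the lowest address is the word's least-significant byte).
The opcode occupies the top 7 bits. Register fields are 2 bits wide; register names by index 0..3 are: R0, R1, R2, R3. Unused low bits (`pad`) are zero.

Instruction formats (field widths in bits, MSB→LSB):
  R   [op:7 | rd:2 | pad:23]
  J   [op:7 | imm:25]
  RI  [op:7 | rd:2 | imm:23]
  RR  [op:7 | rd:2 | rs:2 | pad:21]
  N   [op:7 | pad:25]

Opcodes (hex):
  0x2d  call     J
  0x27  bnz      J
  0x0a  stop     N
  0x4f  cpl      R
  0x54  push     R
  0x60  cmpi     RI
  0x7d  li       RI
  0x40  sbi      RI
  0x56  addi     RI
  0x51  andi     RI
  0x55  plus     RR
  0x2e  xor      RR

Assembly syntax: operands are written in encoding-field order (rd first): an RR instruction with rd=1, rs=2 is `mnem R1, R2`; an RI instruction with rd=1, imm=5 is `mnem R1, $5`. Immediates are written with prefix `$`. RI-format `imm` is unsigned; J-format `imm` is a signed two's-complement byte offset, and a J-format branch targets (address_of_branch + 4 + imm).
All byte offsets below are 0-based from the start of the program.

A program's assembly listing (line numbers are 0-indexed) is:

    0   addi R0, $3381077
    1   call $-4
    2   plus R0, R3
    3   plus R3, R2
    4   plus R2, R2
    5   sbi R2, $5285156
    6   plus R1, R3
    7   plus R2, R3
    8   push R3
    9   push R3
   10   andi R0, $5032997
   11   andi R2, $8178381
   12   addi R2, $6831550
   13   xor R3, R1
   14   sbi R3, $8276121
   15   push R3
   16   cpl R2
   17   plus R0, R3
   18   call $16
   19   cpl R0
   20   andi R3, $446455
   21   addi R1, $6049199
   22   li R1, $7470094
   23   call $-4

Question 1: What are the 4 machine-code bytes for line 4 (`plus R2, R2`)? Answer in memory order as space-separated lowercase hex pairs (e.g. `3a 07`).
4. plus fields op=0x55:7|rd=2:2|rs=2:2|pad=0:21 → word ab400000h → 00 00 40 ab

00 00 40 ab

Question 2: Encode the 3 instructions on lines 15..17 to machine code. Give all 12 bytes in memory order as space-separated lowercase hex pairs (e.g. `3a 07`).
00 00 80 a9 00 00 00 9f 00 00 60 aa

line 15 (push): pack op=0x54:7|rd=3:2|pad=0:23 = 0xa9800000; little→ 00 00 80 a9
line 16 (cpl): pack op=0x4f:7|rd=2:2|pad=0:23 = 0x9f000000; little→ 00 00 00 9f
line 17 (plus): pack op=0x55:7|rd=0:2|rs=3:2|pad=0:21 = 0xaa600000; little→ 00 00 60 aa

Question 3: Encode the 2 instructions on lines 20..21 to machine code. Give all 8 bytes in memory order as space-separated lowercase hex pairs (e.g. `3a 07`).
f7 cf 86 a3 af 4d dc ac

20. andi fields op=0x51:7|rd=3:2|imm=446455:23 → word a386cff7h → f7 cf 86 a3
21. addi fields op=0x56:7|rd=1:2|imm=6049199:23 → word acdc4dafh → af 4d dc ac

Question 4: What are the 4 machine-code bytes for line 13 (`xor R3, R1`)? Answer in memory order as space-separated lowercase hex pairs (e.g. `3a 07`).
L13: xor op=0x2e:7|rd=3:2|rs=1:2|pad=0:21 ⇒ 0x5da00000 ⇒ little 00 00 a0 5d

00 00 a0 5d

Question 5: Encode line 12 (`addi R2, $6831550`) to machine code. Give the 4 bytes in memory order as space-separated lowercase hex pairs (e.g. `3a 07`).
be 3d 68 ad

line 12 (addi): pack op=0x56:7|rd=2:2|imm=6831550:23 = 0xad683dbe; little→ be 3d 68 ad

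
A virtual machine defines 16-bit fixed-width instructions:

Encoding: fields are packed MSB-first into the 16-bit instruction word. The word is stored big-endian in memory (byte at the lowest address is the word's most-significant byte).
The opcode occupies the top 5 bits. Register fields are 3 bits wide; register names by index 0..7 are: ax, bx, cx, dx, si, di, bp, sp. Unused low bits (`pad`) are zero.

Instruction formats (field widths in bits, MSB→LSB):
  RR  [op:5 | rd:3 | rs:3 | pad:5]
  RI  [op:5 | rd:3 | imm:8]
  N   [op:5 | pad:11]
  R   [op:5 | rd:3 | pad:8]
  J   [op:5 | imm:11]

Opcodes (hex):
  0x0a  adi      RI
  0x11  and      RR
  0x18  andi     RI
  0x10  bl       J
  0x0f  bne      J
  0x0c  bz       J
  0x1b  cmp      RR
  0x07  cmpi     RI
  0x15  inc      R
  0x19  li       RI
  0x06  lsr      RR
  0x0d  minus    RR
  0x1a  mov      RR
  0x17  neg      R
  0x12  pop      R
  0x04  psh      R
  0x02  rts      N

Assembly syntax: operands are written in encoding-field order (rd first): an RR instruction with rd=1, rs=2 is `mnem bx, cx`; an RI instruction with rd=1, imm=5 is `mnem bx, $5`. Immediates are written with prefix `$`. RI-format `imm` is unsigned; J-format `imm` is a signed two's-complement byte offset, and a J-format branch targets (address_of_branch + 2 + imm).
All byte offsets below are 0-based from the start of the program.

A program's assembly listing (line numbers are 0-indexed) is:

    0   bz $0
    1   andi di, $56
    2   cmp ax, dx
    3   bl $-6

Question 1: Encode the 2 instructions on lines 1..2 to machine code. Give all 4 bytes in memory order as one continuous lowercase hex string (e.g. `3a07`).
c538d860

line 1 (andi): pack op=0x18:5|rd=5:3|imm=56:8 = 0xc538; big→ c5 38
line 2 (cmp): pack op=0x1b:5|rd=0:3|rs=3:3|pad=0:5 = 0xd860; big→ d8 60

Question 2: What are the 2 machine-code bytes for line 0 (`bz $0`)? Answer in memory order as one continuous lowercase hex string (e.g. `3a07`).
6000

L0: bz op=0xc:5|imm=0:11 ⇒ 0x6000 ⇒ big 60 00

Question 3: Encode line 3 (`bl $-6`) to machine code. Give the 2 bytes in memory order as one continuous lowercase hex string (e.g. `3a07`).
L3: bl op=0x10:5|imm=-6:11 ⇒ 0x87fa ⇒ big 87 fa

87fa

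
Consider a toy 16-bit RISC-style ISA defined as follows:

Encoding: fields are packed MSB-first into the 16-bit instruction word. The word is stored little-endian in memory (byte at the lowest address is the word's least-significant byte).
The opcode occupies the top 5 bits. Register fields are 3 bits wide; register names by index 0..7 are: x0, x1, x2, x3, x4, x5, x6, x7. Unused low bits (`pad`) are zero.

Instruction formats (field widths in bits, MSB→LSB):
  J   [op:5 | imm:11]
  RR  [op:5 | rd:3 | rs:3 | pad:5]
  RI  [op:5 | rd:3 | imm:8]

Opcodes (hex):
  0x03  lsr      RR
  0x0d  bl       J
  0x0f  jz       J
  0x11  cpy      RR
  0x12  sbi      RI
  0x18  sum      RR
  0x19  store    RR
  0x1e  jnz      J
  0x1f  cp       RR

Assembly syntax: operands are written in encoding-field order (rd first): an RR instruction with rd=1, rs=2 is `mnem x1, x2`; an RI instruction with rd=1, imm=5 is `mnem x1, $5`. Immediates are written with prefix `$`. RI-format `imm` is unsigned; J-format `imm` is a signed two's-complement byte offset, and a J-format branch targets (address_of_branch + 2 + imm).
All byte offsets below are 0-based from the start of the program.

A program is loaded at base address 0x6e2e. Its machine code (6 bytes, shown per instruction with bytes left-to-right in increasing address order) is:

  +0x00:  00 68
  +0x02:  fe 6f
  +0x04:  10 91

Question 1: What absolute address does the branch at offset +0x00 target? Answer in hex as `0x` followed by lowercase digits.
off 0x00: read 00 68 as little → 0x6800
  opcode bits[15:11]=0xd: bl/J
  [10:0] imm=0 = $0
  target = base 0x6e2e + off 0x00 + 2 + imm 0 = 0x6e30

0x6e30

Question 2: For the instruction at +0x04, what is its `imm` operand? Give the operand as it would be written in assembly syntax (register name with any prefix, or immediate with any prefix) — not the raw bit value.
$16

off 0x04: read 10 91 as little → 0x9110
  op=0x9110>>11=0x12 ⇒ sbi (RI)
  [10:8] rd=1 = x1
  [7:0] imm=16 = $16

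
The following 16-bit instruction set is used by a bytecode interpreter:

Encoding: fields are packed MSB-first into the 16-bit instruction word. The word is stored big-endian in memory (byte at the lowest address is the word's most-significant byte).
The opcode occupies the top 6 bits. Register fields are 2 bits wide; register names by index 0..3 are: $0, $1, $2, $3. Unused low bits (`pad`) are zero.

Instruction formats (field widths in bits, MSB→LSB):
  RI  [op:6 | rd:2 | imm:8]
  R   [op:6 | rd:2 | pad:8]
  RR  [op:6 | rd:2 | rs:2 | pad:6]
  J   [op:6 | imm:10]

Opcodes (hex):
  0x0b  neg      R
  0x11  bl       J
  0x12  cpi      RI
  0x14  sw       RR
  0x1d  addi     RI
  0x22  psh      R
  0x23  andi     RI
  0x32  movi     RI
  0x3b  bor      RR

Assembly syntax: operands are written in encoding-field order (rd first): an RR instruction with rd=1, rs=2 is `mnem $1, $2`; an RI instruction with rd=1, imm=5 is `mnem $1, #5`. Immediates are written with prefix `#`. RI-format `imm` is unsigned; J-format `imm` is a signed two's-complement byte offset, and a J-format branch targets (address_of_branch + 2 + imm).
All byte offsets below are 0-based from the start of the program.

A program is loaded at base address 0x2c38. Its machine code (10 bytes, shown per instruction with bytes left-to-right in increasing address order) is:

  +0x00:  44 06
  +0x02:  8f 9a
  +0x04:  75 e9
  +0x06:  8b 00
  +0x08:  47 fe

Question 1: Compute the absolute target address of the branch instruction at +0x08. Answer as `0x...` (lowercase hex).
@+08  big-endian(47 fe) = 0x47fe
  top 6b → 0x11 → bl [J]
  imm: (w>>0)&0x3ff=0x3fe (s10→-2) → #-2
  target = base 0x2c38 + off 0x08 + 2 + imm -2 = 0x2c40

0x2c40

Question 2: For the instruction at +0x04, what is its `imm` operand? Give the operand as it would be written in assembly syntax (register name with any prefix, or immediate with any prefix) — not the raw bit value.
#233

[04] 75 e9 → 0x75e9
  op=0x75e9>>10=0x1d ⇒ addi (RI)
  [9:8] rd=1 = $1
  [7:0] imm=233 = #233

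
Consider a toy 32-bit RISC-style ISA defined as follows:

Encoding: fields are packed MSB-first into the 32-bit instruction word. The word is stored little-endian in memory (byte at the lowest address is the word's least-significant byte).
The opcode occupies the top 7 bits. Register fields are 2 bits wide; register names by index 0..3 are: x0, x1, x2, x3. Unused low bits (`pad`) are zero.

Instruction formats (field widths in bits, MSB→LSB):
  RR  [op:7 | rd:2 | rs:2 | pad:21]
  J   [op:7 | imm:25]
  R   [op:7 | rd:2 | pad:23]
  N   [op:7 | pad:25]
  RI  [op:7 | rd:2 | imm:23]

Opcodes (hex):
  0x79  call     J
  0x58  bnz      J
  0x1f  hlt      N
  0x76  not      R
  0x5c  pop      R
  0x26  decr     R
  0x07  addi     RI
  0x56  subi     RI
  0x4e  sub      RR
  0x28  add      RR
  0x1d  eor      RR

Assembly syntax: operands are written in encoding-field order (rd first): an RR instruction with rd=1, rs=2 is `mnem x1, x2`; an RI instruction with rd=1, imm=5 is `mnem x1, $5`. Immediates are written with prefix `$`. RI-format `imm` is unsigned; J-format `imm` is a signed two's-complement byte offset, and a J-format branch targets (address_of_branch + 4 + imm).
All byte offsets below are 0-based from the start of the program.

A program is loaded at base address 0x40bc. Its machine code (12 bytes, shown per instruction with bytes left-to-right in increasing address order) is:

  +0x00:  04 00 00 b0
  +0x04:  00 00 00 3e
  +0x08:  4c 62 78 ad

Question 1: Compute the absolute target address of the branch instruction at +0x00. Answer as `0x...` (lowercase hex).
[00] 04 00 00 b0 → 0xb0000004
  opcode bits[31:25]=0x58: bnz/J
  imm: (w>>0)&0x1ffffff=0x4 → $4
  target = base 0x40bc + off 0x00 + 4 + imm 4 = 0x40c4

0x40c4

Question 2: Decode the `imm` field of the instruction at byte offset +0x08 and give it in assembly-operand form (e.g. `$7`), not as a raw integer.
[08] 4c 62 78 ad → 0xad78624c
  op=0xad78624c>>25=0x56 ⇒ subi (RI)
  rd: (w>>23)&0x3=0x2 → x2
  imm: (w>>0)&0x7fffff=0x78624c → $7889484

$7889484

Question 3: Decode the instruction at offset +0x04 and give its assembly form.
hlt

+0x04: 00 00 00 3e ⇒ word 0x3e000000 (little)
  top 7b → 0x1f → hlt [N]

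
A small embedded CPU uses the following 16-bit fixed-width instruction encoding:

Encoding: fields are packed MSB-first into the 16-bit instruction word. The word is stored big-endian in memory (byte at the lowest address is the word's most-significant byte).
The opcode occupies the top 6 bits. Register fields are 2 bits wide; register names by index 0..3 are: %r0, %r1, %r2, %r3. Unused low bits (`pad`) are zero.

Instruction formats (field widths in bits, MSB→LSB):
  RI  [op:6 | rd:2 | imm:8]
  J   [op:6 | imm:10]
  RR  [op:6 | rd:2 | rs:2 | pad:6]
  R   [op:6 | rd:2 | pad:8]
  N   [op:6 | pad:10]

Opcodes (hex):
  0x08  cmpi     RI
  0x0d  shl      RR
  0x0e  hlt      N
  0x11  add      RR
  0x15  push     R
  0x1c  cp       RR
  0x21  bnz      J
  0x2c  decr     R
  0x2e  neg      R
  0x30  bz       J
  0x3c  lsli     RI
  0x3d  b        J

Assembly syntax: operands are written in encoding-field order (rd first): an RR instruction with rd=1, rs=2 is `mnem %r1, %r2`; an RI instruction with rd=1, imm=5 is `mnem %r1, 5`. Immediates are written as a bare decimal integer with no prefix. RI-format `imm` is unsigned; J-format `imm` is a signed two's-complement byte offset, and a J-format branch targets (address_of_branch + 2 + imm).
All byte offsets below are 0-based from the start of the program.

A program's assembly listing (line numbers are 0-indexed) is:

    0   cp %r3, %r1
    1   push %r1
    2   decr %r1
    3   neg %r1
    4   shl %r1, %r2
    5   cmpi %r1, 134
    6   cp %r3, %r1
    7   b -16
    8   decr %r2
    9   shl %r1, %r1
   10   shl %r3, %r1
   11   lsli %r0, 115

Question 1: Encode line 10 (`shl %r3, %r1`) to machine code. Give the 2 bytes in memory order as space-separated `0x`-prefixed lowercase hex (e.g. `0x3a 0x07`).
0x37 0x40

L10: shl op=0xd:6|rd=3:2|rs=1:2|pad=0:6 ⇒ 0x3740 ⇒ big 37 40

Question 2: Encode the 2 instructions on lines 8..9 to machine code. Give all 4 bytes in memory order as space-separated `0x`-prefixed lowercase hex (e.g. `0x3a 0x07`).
8. decr fields op=0x2c:6|rd=2:2|pad=0:8 → word b200h → b2 00
9. shl fields op=0xd:6|rd=1:2|rs=1:2|pad=0:6 → word 3540h → 35 40

0xb2 0x00 0x35 0x40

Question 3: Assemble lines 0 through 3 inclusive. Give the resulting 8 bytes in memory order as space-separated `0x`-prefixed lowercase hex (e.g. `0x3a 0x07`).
0x73 0x40 0x55 0x00 0xb1 0x00 0xb9 0x00

line 0 (cp): pack op=0x1c:6|rd=3:2|rs=1:2|pad=0:6 = 0x7340; big→ 73 40
line 1 (push): pack op=0x15:6|rd=1:2|pad=0:8 = 0x5500; big→ 55 00
line 2 (decr): pack op=0x2c:6|rd=1:2|pad=0:8 = 0xb100; big→ b1 00
line 3 (neg): pack op=0x2e:6|rd=1:2|pad=0:8 = 0xb900; big→ b9 00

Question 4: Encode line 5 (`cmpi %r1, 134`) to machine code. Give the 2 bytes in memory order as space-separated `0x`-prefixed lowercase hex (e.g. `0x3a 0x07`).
5. cmpi fields op=0x8:6|rd=1:2|imm=134:8 → word 2186h → 21 86

0x21 0x86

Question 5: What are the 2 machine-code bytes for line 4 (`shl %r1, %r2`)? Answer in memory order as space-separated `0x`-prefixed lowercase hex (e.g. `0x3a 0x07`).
line 4 (shl): pack op=0xd:6|rd=1:2|rs=2:2|pad=0:6 = 0x3580; big→ 35 80

0x35 0x80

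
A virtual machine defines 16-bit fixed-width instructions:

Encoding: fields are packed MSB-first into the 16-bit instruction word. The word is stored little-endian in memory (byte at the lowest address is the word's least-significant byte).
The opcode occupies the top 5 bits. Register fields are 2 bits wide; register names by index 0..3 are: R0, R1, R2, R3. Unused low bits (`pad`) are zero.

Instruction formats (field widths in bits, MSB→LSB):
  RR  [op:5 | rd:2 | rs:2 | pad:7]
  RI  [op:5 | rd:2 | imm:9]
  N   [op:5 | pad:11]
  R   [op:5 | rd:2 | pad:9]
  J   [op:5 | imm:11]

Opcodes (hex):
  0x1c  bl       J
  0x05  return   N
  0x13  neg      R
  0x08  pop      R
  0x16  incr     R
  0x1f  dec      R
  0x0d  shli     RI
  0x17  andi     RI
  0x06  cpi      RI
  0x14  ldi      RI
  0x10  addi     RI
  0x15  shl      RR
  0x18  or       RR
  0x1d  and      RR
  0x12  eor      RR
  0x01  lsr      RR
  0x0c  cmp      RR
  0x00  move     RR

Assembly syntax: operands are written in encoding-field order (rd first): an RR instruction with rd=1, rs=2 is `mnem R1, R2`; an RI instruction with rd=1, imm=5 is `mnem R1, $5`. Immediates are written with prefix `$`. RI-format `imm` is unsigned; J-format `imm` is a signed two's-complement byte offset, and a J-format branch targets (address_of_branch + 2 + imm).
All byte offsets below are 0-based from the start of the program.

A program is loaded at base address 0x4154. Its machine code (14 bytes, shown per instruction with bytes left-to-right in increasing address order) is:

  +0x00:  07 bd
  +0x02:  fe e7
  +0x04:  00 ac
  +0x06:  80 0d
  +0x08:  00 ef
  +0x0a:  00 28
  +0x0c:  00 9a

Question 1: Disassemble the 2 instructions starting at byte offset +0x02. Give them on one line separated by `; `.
bl $-2; shl R2, R0

off 0x02: read fe e7 as little → 0xe7fe
  op=0xe7fe>>11=0x1c ⇒ bl (J)
  imm: (w>>0)&0x7ff=0x7fe (s11→-2) → $-2
off 0x04: read 00 ac as little → 0xac00
  op=0xac00>>11=0x15 ⇒ shl (RR)
  rd: (w>>9)&0x3=0x2 → R2
  rs: (w>>7)&0x3=0x0 → R0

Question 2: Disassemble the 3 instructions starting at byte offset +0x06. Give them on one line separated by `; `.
lsr R2, R3; and R3, R2; return

[06] 80 0d → 0x0d80
  opcode bits[15:11]=0x1: lsr/RR
  rd: (w>>9)&0x3=0x2 → R2
  rs: (w>>7)&0x3=0x3 → R3
[08] 00 ef → 0xef00
  opcode bits[15:11]=0x1d: and/RR
  rd: (w>>9)&0x3=0x3 → R3
  rs: (w>>7)&0x3=0x2 → R2
[0a] 00 28 → 0x2800
  opcode bits[15:11]=0x5: return/N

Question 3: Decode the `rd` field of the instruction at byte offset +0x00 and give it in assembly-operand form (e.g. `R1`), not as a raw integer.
[00] 07 bd → 0xbd07
  op=0xbd07>>11=0x17 ⇒ andi (RI)
  rd@[10:9]=0x2 ⇒ R2
  imm@[8:0]=0x107 ⇒ $263

R2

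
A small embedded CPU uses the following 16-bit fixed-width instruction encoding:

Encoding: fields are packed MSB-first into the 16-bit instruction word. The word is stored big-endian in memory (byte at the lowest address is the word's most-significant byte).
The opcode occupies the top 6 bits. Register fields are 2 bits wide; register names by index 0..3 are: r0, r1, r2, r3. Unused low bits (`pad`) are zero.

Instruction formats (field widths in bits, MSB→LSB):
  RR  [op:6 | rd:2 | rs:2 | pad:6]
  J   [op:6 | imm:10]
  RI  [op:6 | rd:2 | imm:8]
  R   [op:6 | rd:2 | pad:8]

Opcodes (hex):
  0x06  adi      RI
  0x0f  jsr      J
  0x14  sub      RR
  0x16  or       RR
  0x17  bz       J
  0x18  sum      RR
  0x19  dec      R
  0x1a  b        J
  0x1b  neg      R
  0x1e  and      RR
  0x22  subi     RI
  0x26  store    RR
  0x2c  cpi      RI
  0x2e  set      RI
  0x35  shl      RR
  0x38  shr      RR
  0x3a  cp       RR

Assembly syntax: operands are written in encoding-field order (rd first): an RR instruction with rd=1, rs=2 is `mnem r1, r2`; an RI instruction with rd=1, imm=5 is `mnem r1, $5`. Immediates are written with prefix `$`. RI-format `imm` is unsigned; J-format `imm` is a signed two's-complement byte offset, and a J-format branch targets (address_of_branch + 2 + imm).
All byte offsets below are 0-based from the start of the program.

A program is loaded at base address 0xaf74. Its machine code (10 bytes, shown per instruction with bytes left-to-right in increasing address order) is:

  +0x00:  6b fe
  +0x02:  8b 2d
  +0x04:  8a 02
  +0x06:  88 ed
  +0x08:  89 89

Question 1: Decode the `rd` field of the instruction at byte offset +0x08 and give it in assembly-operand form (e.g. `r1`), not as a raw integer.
r1

[08] 89 89 → 0x8989
  op=0x8989>>10=0x22 ⇒ subi (RI)
  [9:8] rd=1 = r1
  [7:0] imm=137 = $137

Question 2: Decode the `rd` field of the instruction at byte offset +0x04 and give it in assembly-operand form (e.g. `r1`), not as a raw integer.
r2

off 0x04: read 8a 02 as big → 0x8a02
  opcode bits[15:10]=0x22: subi/RI
  [9:8] rd=2 = r2
  [7:0] imm=2 = $2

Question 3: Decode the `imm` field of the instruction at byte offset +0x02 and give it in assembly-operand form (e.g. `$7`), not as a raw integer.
$45

+0x02: 8b 2d ⇒ word 0x8b2d (big)
  op=0x8b2d>>10=0x22 ⇒ subi (RI)
  rd@[9:8]=0x3 ⇒ r3
  imm@[7:0]=0x2d ⇒ $45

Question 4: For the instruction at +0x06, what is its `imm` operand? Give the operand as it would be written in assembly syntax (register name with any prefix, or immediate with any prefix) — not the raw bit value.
off 0x06: read 88 ed as big → 0x88ed
  op=0x88ed>>10=0x22 ⇒ subi (RI)
  [9:8] rd=0 = r0
  [7:0] imm=237 = $237

$237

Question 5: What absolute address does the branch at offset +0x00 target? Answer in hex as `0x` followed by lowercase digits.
+0x00: 6b fe ⇒ word 0x6bfe (big)
  opcode bits[15:10]=0x1a: b/J
  [9:0] imm=1022 (s10→-2) = $-2
  target = base 0xaf74 + off 0x00 + 2 + imm -2 = 0xaf74

0xaf74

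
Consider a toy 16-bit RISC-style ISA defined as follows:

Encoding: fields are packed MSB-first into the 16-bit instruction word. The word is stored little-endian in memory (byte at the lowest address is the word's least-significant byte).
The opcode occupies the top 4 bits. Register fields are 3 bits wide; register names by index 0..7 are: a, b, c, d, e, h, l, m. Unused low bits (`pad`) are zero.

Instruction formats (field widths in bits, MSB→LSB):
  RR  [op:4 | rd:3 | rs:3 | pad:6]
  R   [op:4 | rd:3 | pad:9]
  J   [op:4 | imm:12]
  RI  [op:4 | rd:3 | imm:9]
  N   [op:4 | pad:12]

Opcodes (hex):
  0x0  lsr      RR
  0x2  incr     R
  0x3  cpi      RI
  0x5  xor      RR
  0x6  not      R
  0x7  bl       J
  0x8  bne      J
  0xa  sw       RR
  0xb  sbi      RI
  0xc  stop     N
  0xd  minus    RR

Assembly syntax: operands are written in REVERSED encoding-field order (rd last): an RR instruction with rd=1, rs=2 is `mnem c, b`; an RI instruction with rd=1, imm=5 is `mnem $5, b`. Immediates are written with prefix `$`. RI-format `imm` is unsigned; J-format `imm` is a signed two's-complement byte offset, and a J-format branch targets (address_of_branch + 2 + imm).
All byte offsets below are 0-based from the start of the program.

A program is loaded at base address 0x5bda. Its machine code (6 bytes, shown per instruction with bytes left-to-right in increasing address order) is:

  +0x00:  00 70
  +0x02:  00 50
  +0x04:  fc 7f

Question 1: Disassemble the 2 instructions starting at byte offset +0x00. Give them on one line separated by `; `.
off 0x00: read 00 70 as little → 0x7000
  opcode bits[15:12]=0x7: bl/J
  imm: (w>>0)&0xfff=0x0 → $0
off 0x02: read 00 50 as little → 0x5000
  opcode bits[15:12]=0x5: xor/RR
  rd: (w>>9)&0x7=0x0 → a
  rs: (w>>6)&0x7=0x0 → a

bl $0; xor a, a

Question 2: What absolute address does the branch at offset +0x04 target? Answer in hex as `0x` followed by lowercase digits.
0x5bdc

@+04  little-endian(fc 7f) = 0x7ffc
  opcode bits[15:12]=0x7: bl/J
  imm: (w>>0)&0xfff=0xffc (s12→-4) → $-4
  target = base 0x5bda + off 0x04 + 2 + imm -4 = 0x5bdc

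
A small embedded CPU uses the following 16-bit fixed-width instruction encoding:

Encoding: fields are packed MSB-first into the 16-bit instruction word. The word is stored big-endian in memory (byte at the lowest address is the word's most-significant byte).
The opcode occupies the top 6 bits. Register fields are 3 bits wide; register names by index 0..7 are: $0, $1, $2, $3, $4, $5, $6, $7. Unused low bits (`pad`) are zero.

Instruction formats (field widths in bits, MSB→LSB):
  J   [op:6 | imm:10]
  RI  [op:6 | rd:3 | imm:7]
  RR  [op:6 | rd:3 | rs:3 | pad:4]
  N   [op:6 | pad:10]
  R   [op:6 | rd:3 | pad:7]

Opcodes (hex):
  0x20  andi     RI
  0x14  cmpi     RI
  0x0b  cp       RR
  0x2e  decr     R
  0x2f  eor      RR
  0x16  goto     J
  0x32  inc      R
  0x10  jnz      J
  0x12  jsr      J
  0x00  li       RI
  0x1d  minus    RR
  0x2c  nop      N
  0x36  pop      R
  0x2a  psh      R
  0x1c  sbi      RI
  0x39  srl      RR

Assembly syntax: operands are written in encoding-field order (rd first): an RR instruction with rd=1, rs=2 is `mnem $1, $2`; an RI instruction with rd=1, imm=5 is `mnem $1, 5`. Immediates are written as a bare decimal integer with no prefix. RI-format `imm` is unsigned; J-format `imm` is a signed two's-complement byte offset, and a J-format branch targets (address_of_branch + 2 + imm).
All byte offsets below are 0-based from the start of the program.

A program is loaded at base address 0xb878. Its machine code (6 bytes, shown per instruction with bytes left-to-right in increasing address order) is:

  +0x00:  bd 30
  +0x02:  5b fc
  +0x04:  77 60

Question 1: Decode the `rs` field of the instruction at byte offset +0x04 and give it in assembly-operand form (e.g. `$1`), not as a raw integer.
+0x04: 77 60 ⇒ word 0x7760 (big)
  op=0x7760>>10=0x1d ⇒ minus (RR)
  [9:7] rd=6 = $6
  [6:4] rs=6 = $6

$6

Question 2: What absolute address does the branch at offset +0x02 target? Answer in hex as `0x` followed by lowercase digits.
0xb878

@+02  big-endian(5b fc) = 0x5bfc
  opcode bits[15:10]=0x16: goto/J
  imm: (w>>0)&0x3ff=0x3fc (s10→-4) → -4
  target = base 0xb878 + off 0x02 + 2 + imm -4 = 0xb878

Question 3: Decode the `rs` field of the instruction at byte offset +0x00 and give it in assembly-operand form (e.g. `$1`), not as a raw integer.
$3

@+00  big-endian(bd 30) = 0xbd30
  opcode bits[15:10]=0x2f: eor/RR
  [9:7] rd=2 = $2
  [6:4] rs=3 = $3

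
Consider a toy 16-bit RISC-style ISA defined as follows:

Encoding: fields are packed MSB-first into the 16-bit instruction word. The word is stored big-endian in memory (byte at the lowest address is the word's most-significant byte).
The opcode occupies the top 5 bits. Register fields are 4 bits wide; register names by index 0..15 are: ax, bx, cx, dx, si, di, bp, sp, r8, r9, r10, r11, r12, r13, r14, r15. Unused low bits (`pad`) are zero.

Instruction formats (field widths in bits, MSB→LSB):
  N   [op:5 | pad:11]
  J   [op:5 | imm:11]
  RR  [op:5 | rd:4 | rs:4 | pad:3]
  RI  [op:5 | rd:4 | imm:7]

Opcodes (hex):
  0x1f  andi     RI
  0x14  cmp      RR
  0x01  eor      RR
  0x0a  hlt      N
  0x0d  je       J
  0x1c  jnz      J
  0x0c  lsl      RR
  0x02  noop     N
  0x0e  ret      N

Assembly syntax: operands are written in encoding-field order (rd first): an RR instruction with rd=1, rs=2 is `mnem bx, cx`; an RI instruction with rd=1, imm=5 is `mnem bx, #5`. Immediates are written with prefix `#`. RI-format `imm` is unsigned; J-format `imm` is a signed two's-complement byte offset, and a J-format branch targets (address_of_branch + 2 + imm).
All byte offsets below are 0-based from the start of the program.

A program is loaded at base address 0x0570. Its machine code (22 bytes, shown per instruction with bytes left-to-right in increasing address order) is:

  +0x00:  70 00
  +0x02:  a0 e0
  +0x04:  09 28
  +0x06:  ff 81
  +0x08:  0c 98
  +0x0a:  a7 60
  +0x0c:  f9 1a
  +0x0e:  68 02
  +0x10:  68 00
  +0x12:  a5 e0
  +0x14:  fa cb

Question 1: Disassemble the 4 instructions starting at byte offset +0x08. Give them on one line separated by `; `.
eor r9, dx; cmp r14, r12; andi cx, #26; je #2

off 0x08: read 0c 98 as big → 0x0c98
  op=0x0c98>>11=0x1 ⇒ eor (RR)
  [10:7] rd=9 = r9
  [6:3] rs=3 = dx
off 0x0a: read a7 60 as big → 0xa760
  op=0xa760>>11=0x14 ⇒ cmp (RR)
  [10:7] rd=14 = r14
  [6:3] rs=12 = r12
off 0x0c: read f9 1a as big → 0xf91a
  op=0xf91a>>11=0x1f ⇒ andi (RI)
  [10:7] rd=2 = cx
  [6:0] imm=26 = #26
off 0x0e: read 68 02 as big → 0x6802
  op=0x6802>>11=0xd ⇒ je (J)
  [10:0] imm=2 = #2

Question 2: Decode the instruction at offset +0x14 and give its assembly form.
andi di, #75

[14] fa cb → 0xfacb
  op=0xfacb>>11=0x1f ⇒ andi (RI)
  [10:7] rd=5 = di
  [6:0] imm=75 = #75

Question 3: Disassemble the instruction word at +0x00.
off 0x00: read 70 00 as big → 0x7000
  opcode bits[15:11]=0xe: ret/N

ret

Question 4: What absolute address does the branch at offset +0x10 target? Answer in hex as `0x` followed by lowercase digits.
off 0x10: read 68 00 as big → 0x6800
  opcode bits[15:11]=0xd: je/J
  imm@[10:0]=0x0 ⇒ #0
  target = base 0x0570 + off 0x10 + 2 + imm 0 = 0x0582

0x0582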